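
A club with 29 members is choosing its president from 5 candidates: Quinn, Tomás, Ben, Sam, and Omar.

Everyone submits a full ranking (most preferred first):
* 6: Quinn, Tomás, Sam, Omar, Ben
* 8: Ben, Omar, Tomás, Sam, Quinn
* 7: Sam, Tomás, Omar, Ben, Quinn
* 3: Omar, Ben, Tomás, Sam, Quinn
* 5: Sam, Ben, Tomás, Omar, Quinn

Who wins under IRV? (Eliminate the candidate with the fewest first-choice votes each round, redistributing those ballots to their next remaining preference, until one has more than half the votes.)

Round 1: Quinn 6, Tomás 0, Ben 8, Sam 12, Omar 3. Tomás eliminated.
Round 2: Quinn 6, Ben 8, Sam 12, Omar 3. Omar eliminated.
Round 3: Quinn 6, Ben 11, Sam 12. Quinn eliminated.
Round 4: Ben 11, Sam 18. Sam has a majority (≥15).

Sam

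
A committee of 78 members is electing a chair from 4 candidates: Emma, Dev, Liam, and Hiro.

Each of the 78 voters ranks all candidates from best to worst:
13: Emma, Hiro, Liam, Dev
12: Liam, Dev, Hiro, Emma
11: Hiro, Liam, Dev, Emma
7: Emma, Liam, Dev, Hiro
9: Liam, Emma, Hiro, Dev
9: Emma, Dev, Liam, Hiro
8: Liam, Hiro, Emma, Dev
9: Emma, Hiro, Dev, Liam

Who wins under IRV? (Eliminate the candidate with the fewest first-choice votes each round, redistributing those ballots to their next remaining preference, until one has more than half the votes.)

Liam

Round 1: Emma 38, Dev 0, Liam 29, Hiro 11. Dev eliminated.
Round 2: Emma 38, Liam 29, Hiro 11. Hiro eliminated.
Round 3: Emma 38, Liam 40. Liam has a majority (≥40).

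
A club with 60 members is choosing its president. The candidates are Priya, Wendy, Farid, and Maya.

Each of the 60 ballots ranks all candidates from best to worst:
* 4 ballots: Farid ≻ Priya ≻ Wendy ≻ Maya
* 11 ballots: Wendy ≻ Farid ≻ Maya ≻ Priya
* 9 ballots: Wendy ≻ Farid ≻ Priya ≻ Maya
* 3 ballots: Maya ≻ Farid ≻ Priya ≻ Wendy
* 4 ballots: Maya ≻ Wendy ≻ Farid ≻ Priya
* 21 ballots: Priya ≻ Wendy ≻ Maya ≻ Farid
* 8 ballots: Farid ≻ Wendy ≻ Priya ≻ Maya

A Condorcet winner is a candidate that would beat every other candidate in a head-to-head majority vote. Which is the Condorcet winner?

Wendy vs Priya: 32–28
Wendy vs Farid: 45–15
Wendy vs Maya: 53–7
Wendy beats every other candidate.

Wendy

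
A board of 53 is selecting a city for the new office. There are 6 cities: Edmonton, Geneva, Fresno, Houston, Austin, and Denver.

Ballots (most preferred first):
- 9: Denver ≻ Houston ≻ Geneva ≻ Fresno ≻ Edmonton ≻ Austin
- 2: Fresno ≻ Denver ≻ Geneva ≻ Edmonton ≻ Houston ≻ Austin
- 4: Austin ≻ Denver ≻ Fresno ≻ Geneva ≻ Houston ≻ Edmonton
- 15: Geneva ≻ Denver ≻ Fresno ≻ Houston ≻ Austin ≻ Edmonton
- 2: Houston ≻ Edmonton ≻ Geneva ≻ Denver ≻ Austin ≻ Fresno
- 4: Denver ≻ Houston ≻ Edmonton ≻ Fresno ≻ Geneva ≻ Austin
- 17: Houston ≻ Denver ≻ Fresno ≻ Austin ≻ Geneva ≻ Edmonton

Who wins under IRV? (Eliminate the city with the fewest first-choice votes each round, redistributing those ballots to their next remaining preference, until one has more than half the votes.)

Round 1: Edmonton 0, Geneva 15, Fresno 2, Houston 19, Austin 4, Denver 13. Edmonton eliminated.
Round 2: Geneva 15, Fresno 2, Houston 19, Austin 4, Denver 13. Fresno eliminated.
Round 3: Geneva 15, Houston 19, Austin 4, Denver 15. Austin eliminated.
Round 4: Geneva 15, Houston 19, Denver 19. Geneva eliminated.
Round 5: Houston 19, Denver 34. Denver has a majority (≥27).

Denver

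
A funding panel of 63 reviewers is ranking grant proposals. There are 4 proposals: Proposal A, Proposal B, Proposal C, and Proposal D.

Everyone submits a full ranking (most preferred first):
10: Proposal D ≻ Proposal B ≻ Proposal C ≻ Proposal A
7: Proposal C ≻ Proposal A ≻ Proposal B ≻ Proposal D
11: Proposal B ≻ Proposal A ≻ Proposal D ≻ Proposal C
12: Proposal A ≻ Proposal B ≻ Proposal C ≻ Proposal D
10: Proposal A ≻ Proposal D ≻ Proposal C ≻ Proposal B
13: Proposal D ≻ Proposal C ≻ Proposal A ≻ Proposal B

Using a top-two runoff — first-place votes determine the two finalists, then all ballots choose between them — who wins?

Round 1 first-place votes: Proposal A 22, Proposal B 11, Proposal C 7, Proposal D 23. Proposal D and Proposal A advance.
Runoff: Proposal D is ranked above Proposal A on 23 ballots, Proposal A above Proposal D on 40.

Proposal A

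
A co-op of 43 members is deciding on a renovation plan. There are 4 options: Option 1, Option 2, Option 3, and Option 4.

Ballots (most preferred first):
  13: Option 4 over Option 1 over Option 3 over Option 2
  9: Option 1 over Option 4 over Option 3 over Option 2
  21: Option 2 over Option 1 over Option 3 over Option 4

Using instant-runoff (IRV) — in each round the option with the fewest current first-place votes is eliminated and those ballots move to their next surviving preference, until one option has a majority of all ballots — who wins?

Option 4

Round 1: Option 1 9, Option 2 21, Option 3 0, Option 4 13. Option 3 eliminated.
Round 2: Option 1 9, Option 2 21, Option 4 13. Option 1 eliminated.
Round 3: Option 2 21, Option 4 22. Option 4 has a majority (≥22).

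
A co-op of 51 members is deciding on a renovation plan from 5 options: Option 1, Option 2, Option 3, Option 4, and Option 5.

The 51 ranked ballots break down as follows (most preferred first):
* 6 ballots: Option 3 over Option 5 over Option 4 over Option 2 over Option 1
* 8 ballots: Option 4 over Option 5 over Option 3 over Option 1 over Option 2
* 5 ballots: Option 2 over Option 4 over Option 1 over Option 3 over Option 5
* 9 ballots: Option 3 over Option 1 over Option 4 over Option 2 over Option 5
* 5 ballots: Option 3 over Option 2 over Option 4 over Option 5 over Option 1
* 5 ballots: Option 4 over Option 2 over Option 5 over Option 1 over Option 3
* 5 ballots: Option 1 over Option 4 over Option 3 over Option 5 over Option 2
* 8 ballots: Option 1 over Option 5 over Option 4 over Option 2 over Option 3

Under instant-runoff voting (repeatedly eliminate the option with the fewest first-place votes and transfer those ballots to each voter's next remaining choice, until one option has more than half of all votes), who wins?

Option 4

Round 1: Option 1 13, Option 2 5, Option 3 20, Option 4 13, Option 5 0. Option 5 eliminated.
Round 2: Option 1 13, Option 2 5, Option 3 20, Option 4 13. Option 2 eliminated.
Round 3: Option 1 13, Option 3 20, Option 4 18. Option 1 eliminated.
Round 4: Option 3 20, Option 4 31. Option 4 has a majority (≥26).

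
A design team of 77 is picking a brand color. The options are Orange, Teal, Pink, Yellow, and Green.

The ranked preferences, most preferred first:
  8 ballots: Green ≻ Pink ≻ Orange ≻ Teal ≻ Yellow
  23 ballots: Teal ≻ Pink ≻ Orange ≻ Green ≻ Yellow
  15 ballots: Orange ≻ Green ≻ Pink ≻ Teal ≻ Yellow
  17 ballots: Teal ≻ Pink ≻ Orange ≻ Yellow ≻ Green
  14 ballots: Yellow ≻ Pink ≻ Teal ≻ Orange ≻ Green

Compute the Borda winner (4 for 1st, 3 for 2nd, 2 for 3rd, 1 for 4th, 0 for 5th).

Pink

Orange: 8×2 + 23×2 + 15×4 + 17×2 + 14×1 = 170
Teal: 8×1 + 23×4 + 15×1 + 17×4 + 14×2 = 211
Pink: 8×3 + 23×3 + 15×2 + 17×3 + 14×3 = 216
Yellow: 8×0 + 23×0 + 15×0 + 17×1 + 14×4 = 73
Green: 8×4 + 23×1 + 15×3 + 17×0 + 14×0 = 100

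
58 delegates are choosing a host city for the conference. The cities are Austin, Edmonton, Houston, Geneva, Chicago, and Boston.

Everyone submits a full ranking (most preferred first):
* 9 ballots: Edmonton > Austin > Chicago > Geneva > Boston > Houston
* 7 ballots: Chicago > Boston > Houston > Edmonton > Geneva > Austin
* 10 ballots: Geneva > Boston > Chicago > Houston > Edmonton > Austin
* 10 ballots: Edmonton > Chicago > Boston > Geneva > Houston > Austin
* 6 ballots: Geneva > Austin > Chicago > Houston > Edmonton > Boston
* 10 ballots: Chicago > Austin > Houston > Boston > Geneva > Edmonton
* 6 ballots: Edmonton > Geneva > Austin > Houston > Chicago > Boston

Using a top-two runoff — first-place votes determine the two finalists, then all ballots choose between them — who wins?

Round 1 first-place votes: Austin 0, Edmonton 25, Houston 0, Geneva 16, Chicago 17, Boston 0. Edmonton and Chicago advance.
Runoff: Edmonton is ranked above Chicago on 25 ballots, Chicago above Edmonton on 33.

Chicago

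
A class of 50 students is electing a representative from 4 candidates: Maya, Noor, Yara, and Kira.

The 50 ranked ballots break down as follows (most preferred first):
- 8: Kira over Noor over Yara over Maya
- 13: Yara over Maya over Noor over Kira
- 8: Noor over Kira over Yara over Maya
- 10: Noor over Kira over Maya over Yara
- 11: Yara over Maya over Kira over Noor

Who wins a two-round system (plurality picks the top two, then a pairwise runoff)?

Round 1 first-place votes: Maya 0, Noor 18, Yara 24, Kira 8. Yara and Noor advance.
Runoff: Yara is ranked above Noor on 24 ballots, Noor above Yara on 26.

Noor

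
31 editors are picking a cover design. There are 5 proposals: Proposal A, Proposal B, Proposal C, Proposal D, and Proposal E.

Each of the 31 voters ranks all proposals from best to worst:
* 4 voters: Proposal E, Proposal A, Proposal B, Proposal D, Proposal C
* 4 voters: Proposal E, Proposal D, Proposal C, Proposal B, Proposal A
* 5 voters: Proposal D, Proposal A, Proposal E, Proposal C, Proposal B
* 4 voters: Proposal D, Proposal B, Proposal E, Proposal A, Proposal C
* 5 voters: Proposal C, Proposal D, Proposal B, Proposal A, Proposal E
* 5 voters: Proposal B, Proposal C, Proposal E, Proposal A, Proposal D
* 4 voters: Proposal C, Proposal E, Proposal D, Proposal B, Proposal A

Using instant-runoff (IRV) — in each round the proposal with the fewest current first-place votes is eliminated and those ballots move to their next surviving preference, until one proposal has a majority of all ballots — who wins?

Proposal D

Round 1: Proposal A 0, Proposal B 5, Proposal C 9, Proposal D 9, Proposal E 8. Proposal A eliminated.
Round 2: Proposal B 5, Proposal C 9, Proposal D 9, Proposal E 8. Proposal B eliminated.
Round 3: Proposal C 14, Proposal D 9, Proposal E 8. Proposal E eliminated.
Round 4: Proposal C 14, Proposal D 17. Proposal D has a majority (≥16).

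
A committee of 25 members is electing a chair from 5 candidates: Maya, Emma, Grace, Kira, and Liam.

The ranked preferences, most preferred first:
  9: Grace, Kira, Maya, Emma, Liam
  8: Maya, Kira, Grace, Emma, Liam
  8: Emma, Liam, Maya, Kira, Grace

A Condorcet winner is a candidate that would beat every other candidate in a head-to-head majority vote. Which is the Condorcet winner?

Maya vs Emma: 17–8
Maya vs Grace: 16–9
Maya vs Kira: 16–9
Maya vs Liam: 17–8
Maya beats every other candidate.

Maya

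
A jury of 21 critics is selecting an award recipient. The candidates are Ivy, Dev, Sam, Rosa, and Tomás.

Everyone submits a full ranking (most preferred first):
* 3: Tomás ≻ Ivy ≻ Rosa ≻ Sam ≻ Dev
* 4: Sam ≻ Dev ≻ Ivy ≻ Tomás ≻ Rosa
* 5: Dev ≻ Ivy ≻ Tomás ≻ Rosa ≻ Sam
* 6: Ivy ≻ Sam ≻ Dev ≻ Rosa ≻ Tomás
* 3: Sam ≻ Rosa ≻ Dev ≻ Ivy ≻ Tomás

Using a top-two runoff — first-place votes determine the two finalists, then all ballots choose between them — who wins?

Round 1 first-place votes: Ivy 6, Dev 5, Sam 7, Rosa 0, Tomás 3. Sam and Ivy advance.
Runoff: Sam is ranked above Ivy on 7 ballots, Ivy above Sam on 14.

Ivy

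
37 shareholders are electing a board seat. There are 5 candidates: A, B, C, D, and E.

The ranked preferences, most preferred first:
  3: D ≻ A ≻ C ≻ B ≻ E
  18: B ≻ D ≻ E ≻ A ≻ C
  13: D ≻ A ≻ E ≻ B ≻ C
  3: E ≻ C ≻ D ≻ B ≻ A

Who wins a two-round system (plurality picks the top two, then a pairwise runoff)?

D

Round 1 first-place votes: A 0, B 18, C 0, D 16, E 3. B and D advance.
Runoff: B is ranked above D on 18 ballots, D above B on 19.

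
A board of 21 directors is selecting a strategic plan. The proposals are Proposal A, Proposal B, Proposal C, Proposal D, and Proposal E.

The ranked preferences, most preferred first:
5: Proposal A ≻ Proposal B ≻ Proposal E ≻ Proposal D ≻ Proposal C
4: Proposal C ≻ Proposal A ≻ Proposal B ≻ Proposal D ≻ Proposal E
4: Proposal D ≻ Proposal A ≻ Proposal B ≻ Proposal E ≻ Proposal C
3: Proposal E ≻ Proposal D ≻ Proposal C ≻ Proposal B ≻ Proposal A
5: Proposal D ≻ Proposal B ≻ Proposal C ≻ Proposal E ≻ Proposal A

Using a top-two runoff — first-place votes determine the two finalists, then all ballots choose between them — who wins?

Proposal D

Round 1 first-place votes: Proposal A 5, Proposal B 0, Proposal C 4, Proposal D 9, Proposal E 3. Proposal D and Proposal A advance.
Runoff: Proposal D is ranked above Proposal A on 12 ballots, Proposal A above Proposal D on 9.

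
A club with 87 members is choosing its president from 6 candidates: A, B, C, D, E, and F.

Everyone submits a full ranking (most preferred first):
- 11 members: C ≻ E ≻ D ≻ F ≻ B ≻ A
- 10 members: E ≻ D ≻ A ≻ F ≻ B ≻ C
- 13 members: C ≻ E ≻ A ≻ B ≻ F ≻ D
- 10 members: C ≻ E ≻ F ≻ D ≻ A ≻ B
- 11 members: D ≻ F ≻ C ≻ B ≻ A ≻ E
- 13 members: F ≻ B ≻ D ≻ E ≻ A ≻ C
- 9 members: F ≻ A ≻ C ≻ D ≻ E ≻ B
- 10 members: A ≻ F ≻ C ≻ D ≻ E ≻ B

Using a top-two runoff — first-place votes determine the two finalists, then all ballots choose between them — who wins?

Round 1 first-place votes: A 10, B 0, C 34, D 11, E 10, F 22. C and F advance.
Runoff: C is ranked above F on 34 ballots, F above C on 53.

F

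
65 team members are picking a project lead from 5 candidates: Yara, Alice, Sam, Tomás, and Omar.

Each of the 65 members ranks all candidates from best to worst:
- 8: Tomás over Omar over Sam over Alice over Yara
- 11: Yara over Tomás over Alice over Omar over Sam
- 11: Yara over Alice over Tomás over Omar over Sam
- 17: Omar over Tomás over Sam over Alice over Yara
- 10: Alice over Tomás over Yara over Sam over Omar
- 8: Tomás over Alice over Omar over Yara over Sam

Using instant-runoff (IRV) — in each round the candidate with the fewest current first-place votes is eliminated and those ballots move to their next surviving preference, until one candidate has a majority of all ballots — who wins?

Tomás

Round 1: Yara 22, Alice 10, Sam 0, Tomás 16, Omar 17. Sam eliminated.
Round 2: Yara 22, Alice 10, Tomás 16, Omar 17. Alice eliminated.
Round 3: Yara 22, Tomás 26, Omar 17. Omar eliminated.
Round 4: Yara 22, Tomás 43. Tomás has a majority (≥33).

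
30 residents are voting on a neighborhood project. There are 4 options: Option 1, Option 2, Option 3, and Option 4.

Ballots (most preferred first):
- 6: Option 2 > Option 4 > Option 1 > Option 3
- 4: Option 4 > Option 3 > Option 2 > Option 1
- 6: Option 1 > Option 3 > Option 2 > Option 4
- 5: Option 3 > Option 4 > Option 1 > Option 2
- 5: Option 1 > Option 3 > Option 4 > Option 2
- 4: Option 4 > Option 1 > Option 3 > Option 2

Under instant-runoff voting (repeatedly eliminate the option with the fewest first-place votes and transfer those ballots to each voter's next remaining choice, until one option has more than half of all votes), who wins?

Round 1: Option 1 11, Option 2 6, Option 3 5, Option 4 8. Option 3 eliminated.
Round 2: Option 1 11, Option 2 6, Option 4 13. Option 2 eliminated.
Round 3: Option 1 11, Option 4 19. Option 4 has a majority (≥16).

Option 4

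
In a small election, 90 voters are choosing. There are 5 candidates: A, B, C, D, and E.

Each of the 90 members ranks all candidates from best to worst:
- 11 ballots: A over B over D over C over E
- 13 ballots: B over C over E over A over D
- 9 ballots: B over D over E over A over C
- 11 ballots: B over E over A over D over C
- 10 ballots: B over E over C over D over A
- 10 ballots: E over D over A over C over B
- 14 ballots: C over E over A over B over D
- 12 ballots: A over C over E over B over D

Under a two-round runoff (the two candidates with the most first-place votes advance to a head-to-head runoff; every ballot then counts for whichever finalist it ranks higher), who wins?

A

Round 1 first-place votes: A 23, B 43, C 14, D 0, E 10. B and A advance.
Runoff: B is ranked above A on 43 ballots, A above B on 47.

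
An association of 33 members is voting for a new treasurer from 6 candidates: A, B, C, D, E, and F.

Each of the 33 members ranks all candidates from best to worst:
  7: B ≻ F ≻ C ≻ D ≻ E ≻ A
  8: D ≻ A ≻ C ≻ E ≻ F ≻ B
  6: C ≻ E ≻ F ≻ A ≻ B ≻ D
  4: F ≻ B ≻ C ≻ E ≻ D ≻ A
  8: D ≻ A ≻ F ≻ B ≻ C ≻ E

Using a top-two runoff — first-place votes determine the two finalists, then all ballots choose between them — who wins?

B

Round 1 first-place votes: A 0, B 7, C 6, D 16, E 0, F 4. D and B advance.
Runoff: D is ranked above B on 16 ballots, B above D on 17.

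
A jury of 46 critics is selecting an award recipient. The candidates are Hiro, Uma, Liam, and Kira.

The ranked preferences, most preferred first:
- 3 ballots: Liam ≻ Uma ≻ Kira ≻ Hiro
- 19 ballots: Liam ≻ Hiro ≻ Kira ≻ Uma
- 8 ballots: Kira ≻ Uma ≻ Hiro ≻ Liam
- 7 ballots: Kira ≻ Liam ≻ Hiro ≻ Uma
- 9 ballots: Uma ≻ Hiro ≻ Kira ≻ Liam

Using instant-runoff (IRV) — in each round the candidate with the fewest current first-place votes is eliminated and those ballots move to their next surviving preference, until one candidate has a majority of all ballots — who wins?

Round 1: Hiro 0, Uma 9, Liam 22, Kira 15. Hiro eliminated.
Round 2: Uma 9, Liam 22, Kira 15. Uma eliminated.
Round 3: Liam 22, Kira 24. Kira has a majority (≥24).

Kira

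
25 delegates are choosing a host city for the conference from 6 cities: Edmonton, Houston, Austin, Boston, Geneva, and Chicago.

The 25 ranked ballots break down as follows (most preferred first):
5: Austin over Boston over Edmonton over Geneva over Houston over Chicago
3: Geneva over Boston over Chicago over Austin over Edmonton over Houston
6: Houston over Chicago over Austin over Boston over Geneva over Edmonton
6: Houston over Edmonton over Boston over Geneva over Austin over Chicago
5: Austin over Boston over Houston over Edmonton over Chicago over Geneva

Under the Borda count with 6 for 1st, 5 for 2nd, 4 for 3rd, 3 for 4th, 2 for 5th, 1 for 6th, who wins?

Edmonton: 5×4 + 3×2 + 6×1 + 6×5 + 5×3 = 77
Houston: 5×2 + 3×1 + 6×6 + 6×6 + 5×4 = 105
Austin: 5×6 + 3×3 + 6×4 + 6×2 + 5×6 = 105
Boston: 5×5 + 3×5 + 6×3 + 6×4 + 5×5 = 107
Geneva: 5×3 + 3×6 + 6×2 + 6×3 + 5×1 = 68
Chicago: 5×1 + 3×4 + 6×5 + 6×1 + 5×2 = 63

Boston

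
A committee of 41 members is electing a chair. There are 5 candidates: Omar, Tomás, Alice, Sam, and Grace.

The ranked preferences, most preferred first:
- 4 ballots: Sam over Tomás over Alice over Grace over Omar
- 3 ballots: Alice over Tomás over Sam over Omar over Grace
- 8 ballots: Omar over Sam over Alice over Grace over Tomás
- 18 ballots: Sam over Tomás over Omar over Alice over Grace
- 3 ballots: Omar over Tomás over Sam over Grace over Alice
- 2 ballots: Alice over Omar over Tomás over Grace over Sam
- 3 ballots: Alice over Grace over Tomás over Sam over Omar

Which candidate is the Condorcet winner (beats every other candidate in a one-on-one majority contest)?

Sam vs Omar: 28–13
Sam vs Tomás: 30–11
Sam vs Alice: 33–8
Sam vs Grace: 36–5
Sam beats every other candidate.

Sam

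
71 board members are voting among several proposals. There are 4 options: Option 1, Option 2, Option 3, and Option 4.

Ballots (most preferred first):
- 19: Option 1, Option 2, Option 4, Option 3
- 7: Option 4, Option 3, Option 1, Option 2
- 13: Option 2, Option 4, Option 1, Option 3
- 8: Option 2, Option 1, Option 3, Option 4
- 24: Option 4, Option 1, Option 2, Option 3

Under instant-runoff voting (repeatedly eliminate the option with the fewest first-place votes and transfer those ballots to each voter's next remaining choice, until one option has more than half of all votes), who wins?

Round 1: Option 1 19, Option 2 21, Option 3 0, Option 4 31. Option 3 eliminated.
Round 2: Option 1 19, Option 2 21, Option 4 31. Option 1 eliminated.
Round 3: Option 2 40, Option 4 31. Option 2 has a majority (≥36).

Option 2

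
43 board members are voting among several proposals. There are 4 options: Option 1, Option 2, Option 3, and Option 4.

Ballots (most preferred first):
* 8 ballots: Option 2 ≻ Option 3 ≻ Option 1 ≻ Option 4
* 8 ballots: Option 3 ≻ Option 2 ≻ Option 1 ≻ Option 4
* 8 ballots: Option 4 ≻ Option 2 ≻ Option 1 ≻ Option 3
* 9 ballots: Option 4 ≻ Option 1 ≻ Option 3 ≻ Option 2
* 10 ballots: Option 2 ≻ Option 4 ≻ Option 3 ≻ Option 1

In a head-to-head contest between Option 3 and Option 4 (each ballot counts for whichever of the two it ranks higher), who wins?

Option 3 is ranked above Option 4 on 16 ballots; Option 4 above Option 3 on 27.

Option 4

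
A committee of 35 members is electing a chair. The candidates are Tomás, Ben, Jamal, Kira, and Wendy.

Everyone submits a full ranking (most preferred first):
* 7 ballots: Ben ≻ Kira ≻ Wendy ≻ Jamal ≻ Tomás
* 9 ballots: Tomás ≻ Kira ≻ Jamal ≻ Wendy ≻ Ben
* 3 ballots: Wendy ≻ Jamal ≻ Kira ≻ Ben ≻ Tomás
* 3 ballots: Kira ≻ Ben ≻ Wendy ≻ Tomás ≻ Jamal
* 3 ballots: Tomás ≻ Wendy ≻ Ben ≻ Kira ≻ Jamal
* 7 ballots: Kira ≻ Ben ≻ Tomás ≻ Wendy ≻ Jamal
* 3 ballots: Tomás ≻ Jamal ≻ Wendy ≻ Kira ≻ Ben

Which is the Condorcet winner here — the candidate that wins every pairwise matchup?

Kira vs Tomás: 20–15
Kira vs Ben: 25–10
Kira vs Jamal: 29–6
Kira vs Wendy: 26–9
Kira beats every other candidate.

Kira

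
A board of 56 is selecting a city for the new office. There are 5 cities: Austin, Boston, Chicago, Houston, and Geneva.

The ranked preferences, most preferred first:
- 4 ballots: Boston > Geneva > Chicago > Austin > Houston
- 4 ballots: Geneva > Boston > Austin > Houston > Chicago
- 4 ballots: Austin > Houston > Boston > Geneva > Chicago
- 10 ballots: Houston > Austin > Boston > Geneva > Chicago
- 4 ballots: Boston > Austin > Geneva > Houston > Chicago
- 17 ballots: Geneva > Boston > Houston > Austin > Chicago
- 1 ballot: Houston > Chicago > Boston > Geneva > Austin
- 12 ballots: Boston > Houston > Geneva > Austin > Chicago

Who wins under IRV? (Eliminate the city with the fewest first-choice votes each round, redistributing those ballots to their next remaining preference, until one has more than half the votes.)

Round 1: Austin 4, Boston 20, Chicago 0, Houston 11, Geneva 21. Chicago eliminated.
Round 2: Austin 4, Boston 20, Houston 11, Geneva 21. Austin eliminated.
Round 3: Boston 20, Houston 15, Geneva 21. Houston eliminated.
Round 4: Boston 35, Geneva 21. Boston has a majority (≥29).

Boston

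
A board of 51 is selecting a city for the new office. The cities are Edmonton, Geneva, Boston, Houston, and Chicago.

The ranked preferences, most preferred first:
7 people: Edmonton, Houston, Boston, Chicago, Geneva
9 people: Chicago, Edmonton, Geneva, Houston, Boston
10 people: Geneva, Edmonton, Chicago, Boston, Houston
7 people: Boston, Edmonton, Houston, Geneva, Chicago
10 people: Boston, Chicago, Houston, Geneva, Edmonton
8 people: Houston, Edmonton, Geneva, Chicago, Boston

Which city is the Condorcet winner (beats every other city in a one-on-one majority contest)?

Edmonton vs Geneva: 31–20
Edmonton vs Boston: 34–17
Edmonton vs Houston: 33–18
Edmonton vs Chicago: 32–19
Edmonton beats every other city.

Edmonton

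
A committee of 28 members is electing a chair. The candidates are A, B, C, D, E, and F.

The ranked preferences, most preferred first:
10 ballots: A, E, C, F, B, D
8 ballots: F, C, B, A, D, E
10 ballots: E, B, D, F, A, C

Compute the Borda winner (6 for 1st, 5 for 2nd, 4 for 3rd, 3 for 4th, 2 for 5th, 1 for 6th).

E

A: 10×6 + 8×3 + 10×2 = 104
B: 10×2 + 8×4 + 10×5 = 102
C: 10×4 + 8×5 + 10×1 = 90
D: 10×1 + 8×2 + 10×4 = 66
E: 10×5 + 8×1 + 10×6 = 118
F: 10×3 + 8×6 + 10×3 = 108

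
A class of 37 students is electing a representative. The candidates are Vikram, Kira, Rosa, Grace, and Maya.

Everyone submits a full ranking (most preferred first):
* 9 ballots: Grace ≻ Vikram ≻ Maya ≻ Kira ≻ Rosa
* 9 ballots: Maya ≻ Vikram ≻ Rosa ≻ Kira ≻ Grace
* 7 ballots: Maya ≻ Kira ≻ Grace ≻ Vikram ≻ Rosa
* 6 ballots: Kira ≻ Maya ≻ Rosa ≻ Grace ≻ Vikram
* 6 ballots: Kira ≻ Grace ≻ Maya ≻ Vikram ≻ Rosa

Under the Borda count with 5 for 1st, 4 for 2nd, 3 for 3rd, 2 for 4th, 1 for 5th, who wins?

Vikram: 9×4 + 9×4 + 7×2 + 6×1 + 6×2 = 104
Kira: 9×2 + 9×2 + 7×4 + 6×5 + 6×5 = 124
Rosa: 9×1 + 9×3 + 7×1 + 6×3 + 6×1 = 67
Grace: 9×5 + 9×1 + 7×3 + 6×2 + 6×4 = 111
Maya: 9×3 + 9×5 + 7×5 + 6×4 + 6×3 = 149

Maya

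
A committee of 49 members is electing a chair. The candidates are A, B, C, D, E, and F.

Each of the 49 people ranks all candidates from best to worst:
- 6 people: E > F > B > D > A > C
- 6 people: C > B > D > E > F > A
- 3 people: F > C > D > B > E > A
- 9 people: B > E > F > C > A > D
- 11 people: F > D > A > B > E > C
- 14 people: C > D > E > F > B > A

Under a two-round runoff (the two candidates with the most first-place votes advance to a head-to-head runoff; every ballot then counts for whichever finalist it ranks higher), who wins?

F

Round 1 first-place votes: A 0, B 9, C 20, D 0, E 6, F 14. C and F advance.
Runoff: C is ranked above F on 20 ballots, F above C on 29.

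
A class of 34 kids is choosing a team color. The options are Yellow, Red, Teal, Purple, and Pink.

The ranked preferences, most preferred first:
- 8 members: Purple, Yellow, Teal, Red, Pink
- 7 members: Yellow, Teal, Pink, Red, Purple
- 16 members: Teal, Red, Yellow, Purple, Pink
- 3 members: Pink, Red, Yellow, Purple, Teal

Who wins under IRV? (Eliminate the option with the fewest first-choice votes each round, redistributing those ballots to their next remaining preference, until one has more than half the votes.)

Round 1: Yellow 7, Red 0, Teal 16, Purple 8, Pink 3. Red eliminated.
Round 2: Yellow 7, Teal 16, Purple 8, Pink 3. Pink eliminated.
Round 3: Yellow 10, Teal 16, Purple 8. Purple eliminated.
Round 4: Yellow 18, Teal 16. Yellow has a majority (≥18).

Yellow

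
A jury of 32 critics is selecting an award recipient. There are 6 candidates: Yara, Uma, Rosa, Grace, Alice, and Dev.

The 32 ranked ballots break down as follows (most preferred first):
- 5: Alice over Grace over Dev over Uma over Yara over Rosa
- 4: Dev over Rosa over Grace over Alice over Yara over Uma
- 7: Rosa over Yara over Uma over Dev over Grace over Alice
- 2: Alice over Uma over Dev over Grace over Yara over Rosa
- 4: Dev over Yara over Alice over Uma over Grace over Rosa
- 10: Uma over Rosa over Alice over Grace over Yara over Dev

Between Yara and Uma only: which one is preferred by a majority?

Uma

Yara is ranked above Uma on 15 ballots; Uma above Yara on 17.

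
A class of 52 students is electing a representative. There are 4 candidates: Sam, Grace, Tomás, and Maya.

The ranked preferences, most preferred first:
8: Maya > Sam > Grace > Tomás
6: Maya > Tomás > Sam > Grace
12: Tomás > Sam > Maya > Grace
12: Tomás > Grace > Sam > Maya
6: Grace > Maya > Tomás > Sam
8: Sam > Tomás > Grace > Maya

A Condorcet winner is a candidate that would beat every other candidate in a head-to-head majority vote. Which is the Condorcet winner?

Tomás

Tomás vs Sam: 36–16
Tomás vs Grace: 38–14
Tomás vs Maya: 32–20
Tomás beats every other candidate.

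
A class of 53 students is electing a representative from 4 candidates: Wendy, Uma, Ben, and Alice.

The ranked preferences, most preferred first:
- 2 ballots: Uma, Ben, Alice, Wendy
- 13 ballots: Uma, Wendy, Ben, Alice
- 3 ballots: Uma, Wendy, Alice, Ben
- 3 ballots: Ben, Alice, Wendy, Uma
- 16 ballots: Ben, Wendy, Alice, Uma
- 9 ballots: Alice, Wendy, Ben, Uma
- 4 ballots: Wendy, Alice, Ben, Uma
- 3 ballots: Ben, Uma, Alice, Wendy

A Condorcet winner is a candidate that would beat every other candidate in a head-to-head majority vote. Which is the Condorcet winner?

Wendy

Wendy vs Uma: 32–21
Wendy vs Ben: 29–24
Wendy vs Alice: 36–17
Wendy beats every other candidate.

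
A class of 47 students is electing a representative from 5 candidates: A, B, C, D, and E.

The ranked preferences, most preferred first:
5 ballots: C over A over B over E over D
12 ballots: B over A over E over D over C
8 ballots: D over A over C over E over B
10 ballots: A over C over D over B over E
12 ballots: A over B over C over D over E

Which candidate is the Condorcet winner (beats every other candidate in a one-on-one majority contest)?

A

A vs B: 35–12
A vs C: 42–5
A vs D: 39–8
A vs E: 47–0
A beats every other candidate.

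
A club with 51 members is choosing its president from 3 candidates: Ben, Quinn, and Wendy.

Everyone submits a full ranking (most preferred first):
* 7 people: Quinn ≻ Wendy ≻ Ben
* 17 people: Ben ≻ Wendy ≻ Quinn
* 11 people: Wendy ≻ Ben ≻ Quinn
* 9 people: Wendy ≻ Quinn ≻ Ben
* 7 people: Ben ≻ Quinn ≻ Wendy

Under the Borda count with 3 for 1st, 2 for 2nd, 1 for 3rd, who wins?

Ben: 7×1 + 17×3 + 11×2 + 9×1 + 7×3 = 110
Quinn: 7×3 + 17×1 + 11×1 + 9×2 + 7×2 = 81
Wendy: 7×2 + 17×2 + 11×3 + 9×3 + 7×1 = 115

Wendy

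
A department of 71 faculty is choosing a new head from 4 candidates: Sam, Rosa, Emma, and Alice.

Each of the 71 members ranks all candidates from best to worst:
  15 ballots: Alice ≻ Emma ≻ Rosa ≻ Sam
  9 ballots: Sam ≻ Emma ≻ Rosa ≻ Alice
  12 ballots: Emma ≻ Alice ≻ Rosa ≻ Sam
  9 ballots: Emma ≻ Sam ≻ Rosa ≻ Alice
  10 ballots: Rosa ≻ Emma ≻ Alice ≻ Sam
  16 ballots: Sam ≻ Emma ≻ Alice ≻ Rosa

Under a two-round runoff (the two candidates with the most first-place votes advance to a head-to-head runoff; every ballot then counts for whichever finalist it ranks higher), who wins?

Round 1 first-place votes: Sam 25, Rosa 10, Emma 21, Alice 15. Sam and Emma advance.
Runoff: Sam is ranked above Emma on 25 ballots, Emma above Sam on 46.

Emma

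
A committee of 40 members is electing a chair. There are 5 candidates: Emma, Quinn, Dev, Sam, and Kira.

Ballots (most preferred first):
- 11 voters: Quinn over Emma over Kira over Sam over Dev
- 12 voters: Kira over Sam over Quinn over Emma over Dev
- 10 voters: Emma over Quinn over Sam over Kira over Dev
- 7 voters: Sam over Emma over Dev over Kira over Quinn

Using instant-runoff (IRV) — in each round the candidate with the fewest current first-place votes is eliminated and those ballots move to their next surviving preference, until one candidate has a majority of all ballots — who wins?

Emma

Round 1: Emma 10, Quinn 11, Dev 0, Sam 7, Kira 12. Dev eliminated.
Round 2: Emma 10, Quinn 11, Sam 7, Kira 12. Sam eliminated.
Round 3: Emma 17, Quinn 11, Kira 12. Quinn eliminated.
Round 4: Emma 28, Kira 12. Emma has a majority (≥21).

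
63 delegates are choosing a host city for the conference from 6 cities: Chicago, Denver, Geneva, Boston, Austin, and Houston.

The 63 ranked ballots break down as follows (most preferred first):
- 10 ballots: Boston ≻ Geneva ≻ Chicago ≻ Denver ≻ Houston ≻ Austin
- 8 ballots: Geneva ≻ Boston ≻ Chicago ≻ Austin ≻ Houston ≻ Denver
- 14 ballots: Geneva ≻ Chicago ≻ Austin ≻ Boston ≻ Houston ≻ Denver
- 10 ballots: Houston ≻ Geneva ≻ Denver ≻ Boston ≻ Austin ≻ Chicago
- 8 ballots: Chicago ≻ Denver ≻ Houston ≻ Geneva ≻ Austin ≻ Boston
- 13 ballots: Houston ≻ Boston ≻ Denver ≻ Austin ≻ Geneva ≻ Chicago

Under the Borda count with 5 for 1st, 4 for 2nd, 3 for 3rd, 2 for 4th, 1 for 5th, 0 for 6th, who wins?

Geneva

Chicago: 10×3 + 8×3 + 14×4 + 10×0 + 8×5 + 13×0 = 150
Denver: 10×2 + 8×0 + 14×0 + 10×3 + 8×4 + 13×3 = 121
Geneva: 10×4 + 8×5 + 14×5 + 10×4 + 8×2 + 13×1 = 219
Boston: 10×5 + 8×4 + 14×2 + 10×2 + 8×0 + 13×4 = 182
Austin: 10×0 + 8×2 + 14×3 + 10×1 + 8×1 + 13×2 = 102
Houston: 10×1 + 8×1 + 14×1 + 10×5 + 8×3 + 13×5 = 171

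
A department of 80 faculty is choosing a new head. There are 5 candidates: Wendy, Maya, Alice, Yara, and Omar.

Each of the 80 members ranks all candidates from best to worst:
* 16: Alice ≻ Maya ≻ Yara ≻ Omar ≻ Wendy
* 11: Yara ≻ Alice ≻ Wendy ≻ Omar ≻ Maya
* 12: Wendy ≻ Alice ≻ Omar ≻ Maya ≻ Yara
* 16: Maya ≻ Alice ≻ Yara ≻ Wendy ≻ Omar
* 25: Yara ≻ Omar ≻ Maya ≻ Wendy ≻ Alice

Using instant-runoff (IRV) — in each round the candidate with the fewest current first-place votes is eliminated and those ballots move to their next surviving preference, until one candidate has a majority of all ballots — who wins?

Alice

Round 1: Wendy 12, Maya 16, Alice 16, Yara 36, Omar 0. Omar eliminated.
Round 2: Wendy 12, Maya 16, Alice 16, Yara 36. Wendy eliminated.
Round 3: Maya 16, Alice 28, Yara 36. Maya eliminated.
Round 4: Alice 44, Yara 36. Alice has a majority (≥41).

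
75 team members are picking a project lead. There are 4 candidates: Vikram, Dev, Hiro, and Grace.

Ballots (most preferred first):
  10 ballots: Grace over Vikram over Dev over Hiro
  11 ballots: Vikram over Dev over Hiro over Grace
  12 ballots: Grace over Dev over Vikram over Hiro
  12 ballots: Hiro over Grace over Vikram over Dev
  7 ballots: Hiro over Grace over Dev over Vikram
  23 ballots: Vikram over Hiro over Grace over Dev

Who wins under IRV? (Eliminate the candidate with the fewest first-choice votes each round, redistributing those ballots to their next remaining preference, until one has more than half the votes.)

Round 1: Vikram 34, Dev 0, Hiro 19, Grace 22. Dev eliminated.
Round 2: Vikram 34, Hiro 19, Grace 22. Hiro eliminated.
Round 3: Vikram 34, Grace 41. Grace has a majority (≥38).

Grace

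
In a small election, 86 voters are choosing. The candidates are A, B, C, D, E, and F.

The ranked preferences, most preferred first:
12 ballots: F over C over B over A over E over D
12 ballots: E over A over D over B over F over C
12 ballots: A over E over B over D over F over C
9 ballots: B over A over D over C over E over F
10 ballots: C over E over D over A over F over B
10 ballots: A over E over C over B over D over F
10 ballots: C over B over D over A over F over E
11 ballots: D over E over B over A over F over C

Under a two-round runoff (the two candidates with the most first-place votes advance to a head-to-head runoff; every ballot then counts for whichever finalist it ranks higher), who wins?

Round 1 first-place votes: A 22, B 9, C 20, D 11, E 12, F 12. A and C advance.
Runoff: A is ranked above C on 54 ballots, C above A on 32.

A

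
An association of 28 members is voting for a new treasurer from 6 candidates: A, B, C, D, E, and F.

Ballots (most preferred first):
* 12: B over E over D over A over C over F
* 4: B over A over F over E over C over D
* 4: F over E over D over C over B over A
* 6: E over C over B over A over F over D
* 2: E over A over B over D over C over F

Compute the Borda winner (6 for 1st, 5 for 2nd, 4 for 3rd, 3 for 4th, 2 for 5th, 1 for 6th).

A: 12×3 + 4×5 + 4×1 + 6×3 + 2×5 = 88
B: 12×6 + 4×6 + 4×2 + 6×4 + 2×4 = 136
C: 12×2 + 4×2 + 4×3 + 6×5 + 2×2 = 78
D: 12×4 + 4×1 + 4×4 + 6×1 + 2×3 = 80
E: 12×5 + 4×3 + 4×5 + 6×6 + 2×6 = 140
F: 12×1 + 4×4 + 4×6 + 6×2 + 2×1 = 66

E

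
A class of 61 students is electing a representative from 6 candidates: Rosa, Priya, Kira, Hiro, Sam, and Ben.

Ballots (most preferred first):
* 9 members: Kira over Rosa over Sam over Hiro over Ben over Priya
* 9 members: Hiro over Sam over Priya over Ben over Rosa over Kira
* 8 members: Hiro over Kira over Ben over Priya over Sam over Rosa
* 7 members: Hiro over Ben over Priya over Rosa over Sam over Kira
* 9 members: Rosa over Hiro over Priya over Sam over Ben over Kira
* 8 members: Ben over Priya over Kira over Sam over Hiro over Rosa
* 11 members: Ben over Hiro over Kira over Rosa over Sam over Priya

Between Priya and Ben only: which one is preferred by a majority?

Priya is ranked above Ben on 18 ballots; Ben above Priya on 43.

Ben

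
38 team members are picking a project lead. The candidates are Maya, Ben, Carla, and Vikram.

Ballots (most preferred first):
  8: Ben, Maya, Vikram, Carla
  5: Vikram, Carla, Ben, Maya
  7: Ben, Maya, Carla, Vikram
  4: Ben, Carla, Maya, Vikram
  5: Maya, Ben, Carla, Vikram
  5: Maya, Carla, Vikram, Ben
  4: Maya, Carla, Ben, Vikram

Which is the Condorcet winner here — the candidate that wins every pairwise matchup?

Ben

Ben vs Maya: 24–14
Ben vs Carla: 24–14
Ben vs Vikram: 28–10
Ben beats every other candidate.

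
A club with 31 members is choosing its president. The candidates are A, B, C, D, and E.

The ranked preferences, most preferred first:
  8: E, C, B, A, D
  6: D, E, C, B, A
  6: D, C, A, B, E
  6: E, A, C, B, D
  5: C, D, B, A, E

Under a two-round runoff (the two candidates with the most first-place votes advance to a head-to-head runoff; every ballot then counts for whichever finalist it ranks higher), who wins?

Round 1 first-place votes: A 0, B 0, C 5, D 12, E 14. E and D advance.
Runoff: E is ranked above D on 14 ballots, D above E on 17.

D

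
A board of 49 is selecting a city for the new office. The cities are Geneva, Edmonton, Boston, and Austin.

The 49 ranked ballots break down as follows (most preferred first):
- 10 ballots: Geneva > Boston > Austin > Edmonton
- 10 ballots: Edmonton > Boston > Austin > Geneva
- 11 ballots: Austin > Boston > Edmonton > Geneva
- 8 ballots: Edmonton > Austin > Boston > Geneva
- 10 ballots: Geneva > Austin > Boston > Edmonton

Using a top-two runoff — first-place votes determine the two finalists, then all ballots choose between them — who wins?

Round 1 first-place votes: Geneva 20, Edmonton 18, Boston 0, Austin 11. Geneva and Edmonton advance.
Runoff: Geneva is ranked above Edmonton on 20 ballots, Edmonton above Geneva on 29.

Edmonton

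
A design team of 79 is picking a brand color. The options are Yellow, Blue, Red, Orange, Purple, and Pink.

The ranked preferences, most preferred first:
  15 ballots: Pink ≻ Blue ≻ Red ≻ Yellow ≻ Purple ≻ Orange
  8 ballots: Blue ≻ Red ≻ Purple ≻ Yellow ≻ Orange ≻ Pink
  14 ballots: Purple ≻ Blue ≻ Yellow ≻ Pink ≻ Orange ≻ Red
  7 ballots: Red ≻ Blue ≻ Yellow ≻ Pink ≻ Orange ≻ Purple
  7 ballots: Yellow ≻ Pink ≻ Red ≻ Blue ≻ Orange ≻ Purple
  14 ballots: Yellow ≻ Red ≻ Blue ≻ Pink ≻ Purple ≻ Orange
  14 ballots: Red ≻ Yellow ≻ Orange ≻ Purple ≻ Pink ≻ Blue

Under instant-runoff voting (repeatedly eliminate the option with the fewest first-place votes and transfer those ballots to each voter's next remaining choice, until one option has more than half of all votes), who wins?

Round 1: Yellow 21, Blue 8, Red 21, Orange 0, Purple 14, Pink 15. Orange eliminated.
Round 2: Yellow 21, Blue 8, Red 21, Purple 14, Pink 15. Blue eliminated.
Round 3: Yellow 21, Red 29, Purple 14, Pink 15. Purple eliminated.
Round 4: Yellow 35, Red 29, Pink 15. Pink eliminated.
Round 5: Yellow 35, Red 44. Red has a majority (≥40).

Red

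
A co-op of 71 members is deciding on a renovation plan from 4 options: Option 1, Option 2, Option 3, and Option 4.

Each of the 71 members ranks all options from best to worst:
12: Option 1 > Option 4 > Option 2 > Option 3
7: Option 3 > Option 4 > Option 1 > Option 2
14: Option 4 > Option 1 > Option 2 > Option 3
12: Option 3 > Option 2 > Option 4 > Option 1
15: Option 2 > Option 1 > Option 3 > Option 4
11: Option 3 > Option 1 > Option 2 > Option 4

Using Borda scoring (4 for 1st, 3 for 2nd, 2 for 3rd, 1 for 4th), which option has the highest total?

Option 1

Option 1: 12×4 + 7×2 + 14×3 + 12×1 + 15×3 + 11×3 = 194
Option 2: 12×2 + 7×1 + 14×2 + 12×3 + 15×4 + 11×2 = 177
Option 3: 12×1 + 7×4 + 14×1 + 12×4 + 15×2 + 11×4 = 176
Option 4: 12×3 + 7×3 + 14×4 + 12×2 + 15×1 + 11×1 = 163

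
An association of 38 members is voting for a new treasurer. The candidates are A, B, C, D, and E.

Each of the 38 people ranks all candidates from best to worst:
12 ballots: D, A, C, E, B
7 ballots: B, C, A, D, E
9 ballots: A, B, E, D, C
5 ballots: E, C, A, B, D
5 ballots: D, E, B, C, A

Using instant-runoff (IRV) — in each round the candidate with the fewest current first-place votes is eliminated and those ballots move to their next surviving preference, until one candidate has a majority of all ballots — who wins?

A

Round 1: A 9, B 7, C 0, D 17, E 5. C eliminated.
Round 2: A 9, B 7, D 17, E 5. E eliminated.
Round 3: A 14, B 7, D 17. B eliminated.
Round 4: A 21, D 17. A has a majority (≥20).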